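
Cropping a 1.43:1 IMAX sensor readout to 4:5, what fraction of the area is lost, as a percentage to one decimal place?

Going from 1.43:1 IMAX to 4:5 means cutting width while keeping height.
(0.800)/(1.430) ≈ 0.559 of the area survives, leaving 44.06% discarded.

44.1%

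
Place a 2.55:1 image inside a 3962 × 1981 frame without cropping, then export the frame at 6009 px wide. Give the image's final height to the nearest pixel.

Fitted into 3962×1981, the image spans the width; its height is 3962 / 2.550 ≈ 1553.73 px.
Resizing to 6009 px wide multiplies everything by 1.5167: 1553.73 → 2356.47 px.

2356 px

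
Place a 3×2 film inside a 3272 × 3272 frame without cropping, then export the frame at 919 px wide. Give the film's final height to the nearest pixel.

613 px

Fitted into 3272×3272, the film spans the width; its height is 3272 × 2/3 ≈ 2181.33 px.
Resizing to 919 px wide multiplies everything by 0.2809: 2181.33 → 612.67 px.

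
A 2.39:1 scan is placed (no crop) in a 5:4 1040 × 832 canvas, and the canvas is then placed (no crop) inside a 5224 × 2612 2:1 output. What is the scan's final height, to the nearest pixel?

1366 px

First fit — 2.39:1 into 1040×832 spans the width: 1040.00 × 435.15.
Second fit — the 5:4 canvas into 5224×2612 spans the height: 3265.00 × 2612.00 (×3.1394 from 1040×832).
So the scan's height is 435.15 × 3.1394 ≈ 1366.11.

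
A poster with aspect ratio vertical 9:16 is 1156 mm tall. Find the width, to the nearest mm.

Width = 1156·9/16 = 650.25.

650 mm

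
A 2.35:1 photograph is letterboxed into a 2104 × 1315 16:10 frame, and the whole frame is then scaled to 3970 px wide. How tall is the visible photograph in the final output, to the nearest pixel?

1689 px

Fitted into 2104×1315, the photograph spans the width; its height is 2104 / 2.350 ≈ 895.32 px.
Resizing to 3970 px wide multiplies everything by 1.8869: 895.32 → 1689.36 px.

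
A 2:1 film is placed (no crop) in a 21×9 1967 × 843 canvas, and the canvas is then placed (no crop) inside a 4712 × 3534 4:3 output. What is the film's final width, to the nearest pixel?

4039 px

2:1 in 1967×843: fills the height, so the film is 1686.00 × 843.00.
The 21×9 canvas is width-limited in 4712×3534, giving 4712.00 × 2019.43; scale factor 2.3955.
The film scales with it: width 1686.00 × 2.3955 ≈ 4038.86.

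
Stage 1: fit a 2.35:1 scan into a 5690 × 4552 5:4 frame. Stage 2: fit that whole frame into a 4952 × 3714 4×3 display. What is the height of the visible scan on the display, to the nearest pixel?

2.35:1 in 5690×4552: fills the width, so the scan is 5690.00 × 2421.28.
Second fit — the 5:4 canvas into 4952×3714 spans the height: 4642.50 × 3714.00 (×0.8159 from 5690×4552).
Applying the same ×0.8159: 2421.28 → 1975.53.

1976 px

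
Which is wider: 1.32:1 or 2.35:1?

2.35:1

1.32 and 2.35; 2.35 > 1.32.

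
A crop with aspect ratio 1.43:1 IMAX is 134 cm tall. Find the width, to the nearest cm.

192 cm

At 1.43:1 IMAX, 134 × 1.430 ≈ 191.62.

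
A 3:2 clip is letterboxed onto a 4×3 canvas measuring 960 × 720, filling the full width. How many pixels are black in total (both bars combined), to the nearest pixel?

The clip is 960 × 2/3 ≈ 640.0000 px tall.
Leftover height: 720 − 640.0000 = 80.0000 px.
Across the 960-px span: 80.0000 × 960 ≈ 76800 px.

76800 pixels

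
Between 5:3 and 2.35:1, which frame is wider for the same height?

2.35:1

5:3 = 1.667 and 2.35; 2.35 > 1.667.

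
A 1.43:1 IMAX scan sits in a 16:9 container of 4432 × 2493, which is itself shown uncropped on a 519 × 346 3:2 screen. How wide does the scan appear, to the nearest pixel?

417 px

Inside the 4432×2493 canvas the scan is height-limited at 3564.99 × 2493.00.
The 16:9 canvas is width-limited in 519×346, giving 519.00 × 291.94; scale factor 0.1171.
The scan scales with it: width 3564.99 × 0.1171 ≈ 417.47.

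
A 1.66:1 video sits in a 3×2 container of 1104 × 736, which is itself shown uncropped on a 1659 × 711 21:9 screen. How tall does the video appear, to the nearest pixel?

642 px

Inside the 1104×736 canvas the video is width-limited at 1104.00 × 665.06.
3×2 in 1659×711: fills the height, so the intermediate becomes 1066.50 × 711.00 — a scale of ×0.9660.
The video scales with it: height 665.06 × 0.9660 ≈ 642.47.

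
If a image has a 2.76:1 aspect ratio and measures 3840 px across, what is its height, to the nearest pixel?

1391 px

Height = 3840 / 2.760 = 1391.30.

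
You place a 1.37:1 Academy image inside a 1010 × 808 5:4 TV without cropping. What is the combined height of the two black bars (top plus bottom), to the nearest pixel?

71 px

1.37:1 Academy (1.370) > 5:4 (1.250), so the image fills the width.
Content height = 1010 / 1.370 ≈ 737.23 px.
808 − 737.23 = 70.77 px of bars.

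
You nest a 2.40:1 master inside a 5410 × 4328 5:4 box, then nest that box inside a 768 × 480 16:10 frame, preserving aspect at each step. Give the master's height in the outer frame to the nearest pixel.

250 px

Inside the 5410×4328 canvas the master is width-limited at 5410.00 × 2254.17.
The 5:4 canvas is height-limited in 768×480, giving 600.00 × 480.00; scale factor 0.1109.
The master scales with it: height 2254.17 × 0.1109 ≈ 250.00.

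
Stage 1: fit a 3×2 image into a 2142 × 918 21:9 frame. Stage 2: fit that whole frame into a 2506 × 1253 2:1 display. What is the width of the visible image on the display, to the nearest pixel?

1611 px

3×2 in 2142×918: fills the height, so the image is 1377.00 × 918.00.
21:9 in 2506×1253: fills the width, so the intermediate becomes 2506.00 × 1074.00 — a scale of ×1.1699.
The image scales with it: width 1377.00 × 1.1699 ≈ 1611.00.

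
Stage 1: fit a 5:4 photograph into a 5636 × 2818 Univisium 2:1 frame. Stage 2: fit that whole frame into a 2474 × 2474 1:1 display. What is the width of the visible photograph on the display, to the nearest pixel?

First fit — 5:4 into 5636×2818 spans the height: 3522.50 × 2818.00.
Second fit — the Univisium 2:1 canvas into 2474×2474 spans the width: 2474.00 × 1237.00 (×0.4390 from 5636×2818).
Applying the same ×0.4390: 3522.50 → 1546.25.

1546 px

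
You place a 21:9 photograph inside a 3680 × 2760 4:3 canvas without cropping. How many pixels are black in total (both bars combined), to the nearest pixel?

4352914 pixels

21:9 (2.333) > 4:3 (1.333), so the photograph fills the width.
That makes the image 1577.1429 px tall (3680 × 9/21).
Black = 2760 − 1577.1429 = 1182.8571 px.
Bar area = 1182.8571 × 3680 ≈ 4352914 px.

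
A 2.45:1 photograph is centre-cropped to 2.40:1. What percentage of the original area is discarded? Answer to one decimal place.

2.0%

The height stays; only width is cut (since 2.40:1 is narrower than 2.45:1).
(2.400)/(2.450) ≈ 0.980 of the area survives, leaving 2.04% discarded.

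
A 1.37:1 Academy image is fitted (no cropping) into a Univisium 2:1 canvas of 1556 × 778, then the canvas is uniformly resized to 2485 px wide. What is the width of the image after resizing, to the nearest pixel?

In the 1556×778 frame the image fills the height: width = 778 × 1.370 ≈ 1065.86 px.
Scaling 1556 → 2485 is ×1.5970, so the width becomes 1065.86 × 1.5970 ≈ 1702.22 px.

1702 px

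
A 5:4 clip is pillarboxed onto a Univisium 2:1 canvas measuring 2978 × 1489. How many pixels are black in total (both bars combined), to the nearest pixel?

5:4 (1.250) < Univisium 2:1 (2.000), so the clip fills the height.
That makes the image 1861.2500 px wide (1489 × 5/4).
Leftover width: 2978 − 1861.2500 = 1116.7500 px.
That's 1116.7500 × 1489 ≈ 1662841 black pixels.

1662841 pixels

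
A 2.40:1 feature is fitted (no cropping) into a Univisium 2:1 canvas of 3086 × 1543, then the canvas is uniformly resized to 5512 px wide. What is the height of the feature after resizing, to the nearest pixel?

2297 px

Fitted into 3086×1543, the feature spans the width; its height is 3086 / 2.400 ≈ 1285.83 px.
Resizing to 5512 px wide multiplies everything by 1.7861: 1285.83 → 2296.67 px.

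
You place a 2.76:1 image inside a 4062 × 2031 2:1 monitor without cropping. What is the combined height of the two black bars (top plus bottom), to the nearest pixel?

559 px

2.76:1 (2.760) > 2:1 (2.000), so the image fills the width.
Content height = 4062 / 2.760 ≈ 1471.74 px.
Leftover height: 2031 − 1471.74 = 559.26 px.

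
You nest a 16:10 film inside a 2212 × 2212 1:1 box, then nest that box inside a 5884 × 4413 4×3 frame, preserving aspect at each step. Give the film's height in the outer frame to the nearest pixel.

2758 px

16:10 in 2212×2212: fills the width, so the film is 2212.00 × 1382.50.
The 1:1 canvas is height-limited in 5884×4413, giving 4413.00 × 4413.00; scale factor 1.9950.
So the film's height is 1382.50 × 1.9950 ≈ 2758.12.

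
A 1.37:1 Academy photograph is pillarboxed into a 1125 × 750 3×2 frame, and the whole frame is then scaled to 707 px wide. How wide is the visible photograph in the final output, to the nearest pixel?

At 1125×750 the photograph is height-limited, so width = 750 × 1.370 ≈ 1027.50 px.
Resizing to 707 px wide multiplies everything by 0.6284: 1027.50 → 645.73 px.

646 px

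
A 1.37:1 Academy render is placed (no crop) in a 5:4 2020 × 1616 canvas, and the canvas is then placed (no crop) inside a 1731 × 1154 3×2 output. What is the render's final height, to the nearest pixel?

Inside the 2020×1616 canvas the render is width-limited at 2020.00 × 1474.45.
5:4 in 1731×1154: fills the height, so the intermediate becomes 1442.50 × 1154.00 — a scale of ×0.7141.
The render scales with it: height 1474.45 × 0.7141 ≈ 1052.92.

1053 px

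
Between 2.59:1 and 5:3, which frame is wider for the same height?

2.59:1

2.59 and 5:3 = 1.667; 2.59 > 1.667.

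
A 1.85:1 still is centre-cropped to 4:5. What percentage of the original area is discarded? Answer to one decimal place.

56.8%

Going from 1.85:1 to 4:5 means cutting width while keeping height.
(0.800)/(1.850) ≈ 0.432 of the area survives, leaving 56.76% discarded.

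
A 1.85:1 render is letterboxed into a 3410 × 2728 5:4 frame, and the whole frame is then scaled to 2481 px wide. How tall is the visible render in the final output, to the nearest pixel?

1341 px

At 3410×2728 the render is width-limited, so height = 3410 / 1.850 ≈ 1843.24 px.
The frame scales by 2481/3410 = 0.7276; 1843.24 × 0.7276 ≈ 1341.08 px.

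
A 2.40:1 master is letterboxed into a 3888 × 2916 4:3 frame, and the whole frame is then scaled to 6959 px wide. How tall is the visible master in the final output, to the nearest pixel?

Fitted into 3888×2916, the master spans the width; its height is 3888 / 2.400 ≈ 1620.00 px.
The frame scales by 6959/3888 = 1.7899; 1620.00 × 1.7899 ≈ 2899.58 px.

2900 px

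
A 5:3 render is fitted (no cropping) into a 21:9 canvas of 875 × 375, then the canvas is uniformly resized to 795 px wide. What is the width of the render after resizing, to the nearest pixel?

568 px

In the 875×375 frame the render fills the height: width = 375 × 5/3 ≈ 625.00 px.
Resizing to 795 px wide multiplies everything by 0.9086: 625.00 → 567.86 px.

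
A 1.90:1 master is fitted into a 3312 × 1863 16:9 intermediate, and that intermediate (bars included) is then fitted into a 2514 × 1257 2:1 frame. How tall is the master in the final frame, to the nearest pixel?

First fit — 1.90:1 into 3312×1863 spans the width: 3312.00 × 1743.16.
The 16:9 canvas is height-limited in 2514×1257, giving 2234.67 × 1257.00; scale factor 0.6747.
The master scales with it: height 1743.16 × 0.6747 ≈ 1176.14.

1176 px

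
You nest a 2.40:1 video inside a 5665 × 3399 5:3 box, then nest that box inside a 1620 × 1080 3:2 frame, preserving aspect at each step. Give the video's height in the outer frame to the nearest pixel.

675 px

2.40:1 in 5665×3399: fills the width, so the video is 5665.00 × 2360.42.
5:3 in 1620×1080: fills the width, so the intermediate becomes 1620.00 × 972.00 — a scale of ×0.2860.
Applying the same ×0.2860: 2360.42 → 675.00.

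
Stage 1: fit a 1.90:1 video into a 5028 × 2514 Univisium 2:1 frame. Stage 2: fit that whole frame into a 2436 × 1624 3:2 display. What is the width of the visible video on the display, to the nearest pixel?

Inside the 5028×2514 canvas the video is height-limited at 4776.60 × 2514.00.
The Univisium 2:1 canvas is width-limited in 2436×1624, giving 2436.00 × 1218.00; scale factor 0.4845.
So the video's width is 4776.60 × 0.4845 ≈ 2314.20.

2314 px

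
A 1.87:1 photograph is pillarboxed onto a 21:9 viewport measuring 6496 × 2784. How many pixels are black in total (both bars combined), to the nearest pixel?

1.87:1 (1.870) < 21:9 (2.333), so the photograph fills the height.
That makes the image 5206.0800 px wide (2784 × 1.870).
6496 − 5206.0800 = 1289.9200 px of bars.
Across the 2784-px span: 1289.9200 × 2784 ≈ 3591137 px.

3591137 pixels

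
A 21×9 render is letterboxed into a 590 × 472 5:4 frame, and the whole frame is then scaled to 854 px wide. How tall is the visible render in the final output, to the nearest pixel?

366 px

In the 590×472 frame the render fills the width: height = 590 × 9/21 ≈ 252.86 px.
Resizing to 854 px wide multiplies everything by 1.4475: 252.86 → 366.00 px.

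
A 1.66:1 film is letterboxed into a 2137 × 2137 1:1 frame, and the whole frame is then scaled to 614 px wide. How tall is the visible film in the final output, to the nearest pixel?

370 px

Fitted into 2137×2137, the film spans the width; its height is 2137 / 1.660 ≈ 1287.35 px.
Scaling 2137 → 614 is ×0.2873, so the height becomes 1287.35 × 0.2873 ≈ 369.88 px.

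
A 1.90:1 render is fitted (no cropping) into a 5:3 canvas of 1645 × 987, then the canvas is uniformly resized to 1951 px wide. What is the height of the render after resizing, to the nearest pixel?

Fitted into 1645×987, the render spans the width; its height is 1645 / 1.900 ≈ 865.79 px.
Resizing to 1951 px wide multiplies everything by 1.1860: 865.79 → 1026.84 px.

1027 px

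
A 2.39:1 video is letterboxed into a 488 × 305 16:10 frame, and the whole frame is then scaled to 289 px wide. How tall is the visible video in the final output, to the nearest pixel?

121 px

In the 488×305 frame the video fills the width: height = 488 / 2.390 ≈ 204.18 px.
Resizing to 289 px wide multiplies everything by 0.5922: 204.18 → 120.92 px.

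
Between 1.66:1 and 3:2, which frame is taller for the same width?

3:2

1.66 and 3:2 = 1.5; 1.66 > 1.5. The smaller width-to-height ratio is the taller frame.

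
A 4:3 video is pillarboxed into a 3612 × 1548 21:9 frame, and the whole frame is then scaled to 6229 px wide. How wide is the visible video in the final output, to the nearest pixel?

3559 px

In the 3612×1548 frame the video fills the height: width = 1548 × 4/3 ≈ 2064.00 px.
The frame scales by 6229/3612 = 1.7245; 2064.00 × 1.7245 ≈ 3559.43 px.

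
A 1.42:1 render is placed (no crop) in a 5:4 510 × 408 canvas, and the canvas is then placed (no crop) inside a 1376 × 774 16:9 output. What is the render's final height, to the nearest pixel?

Inside the 510×408 canvas the render is width-limited at 510.00 × 359.15.
The 5:4 canvas is height-limited in 1376×774, giving 967.50 × 774.00; scale factor 1.8971.
So the render's height is 359.15 × 1.8971 ≈ 681.34.

681 px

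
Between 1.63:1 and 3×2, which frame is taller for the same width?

3×2

1.63 and 3×2 = 1.5; 1.63 > 1.5. The smaller width-to-height ratio is the taller frame.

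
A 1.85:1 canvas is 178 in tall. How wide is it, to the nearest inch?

Width = 178 × 1.850 = 329.30.

329 in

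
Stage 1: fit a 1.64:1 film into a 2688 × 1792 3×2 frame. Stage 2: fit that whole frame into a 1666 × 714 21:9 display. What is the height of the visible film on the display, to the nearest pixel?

Inside the 2688×1792 canvas the film is width-limited at 2688.00 × 1639.02.
Second fit — the 3×2 canvas into 1666×714 spans the height: 1071.00 × 714.00 (×0.3984 from 2688×1792).
Applying the same ×0.3984: 1639.02 → 653.05.

653 px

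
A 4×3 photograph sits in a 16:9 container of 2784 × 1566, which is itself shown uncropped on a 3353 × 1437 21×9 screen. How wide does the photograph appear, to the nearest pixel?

1916 px

4×3 in 2784×1566: fills the height, so the photograph is 2088.00 × 1566.00.
Second fit — the 16:9 canvas into 3353×1437 spans the height: 2554.67 × 1437.00 (×0.9176 from 2784×1566).
Applying the same ×0.9176: 2088.00 → 1916.00.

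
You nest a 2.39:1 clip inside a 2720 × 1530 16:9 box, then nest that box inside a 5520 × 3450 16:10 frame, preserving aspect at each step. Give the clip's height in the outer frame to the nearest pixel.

Inside the 2720×1530 canvas the clip is width-limited at 2720.00 × 1138.08.
Second fit — the 16:9 canvas into 5520×3450 spans the width: 5520.00 × 3105.00 (×2.0294 from 2720×1530).
Applying the same ×2.0294: 1138.08 → 2309.62.

2310 px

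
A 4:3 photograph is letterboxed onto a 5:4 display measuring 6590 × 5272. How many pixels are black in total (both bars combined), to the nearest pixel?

4:3 is wider than 5:4, so it spans the full width.
The photograph is 6590 × 3/4 ≈ 4942.5000 px tall.
Black = 5272 − 4942.5000 = 329.5000 px.
Bar area = 329.5000 × 6590 ≈ 2171405 px.

2171405 pixels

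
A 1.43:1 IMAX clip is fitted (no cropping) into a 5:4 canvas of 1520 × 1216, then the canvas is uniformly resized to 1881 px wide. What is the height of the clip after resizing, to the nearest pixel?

In the 1520×1216 frame the clip fills the width: height = 1520 / 1.430 ≈ 1062.94 px.
The frame scales by 1881/1520 = 1.2375; 1062.94 × 1.2375 ≈ 1315.38 px.

1315 px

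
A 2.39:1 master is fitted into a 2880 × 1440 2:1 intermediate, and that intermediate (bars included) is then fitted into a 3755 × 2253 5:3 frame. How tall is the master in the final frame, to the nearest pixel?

1571 px

2.39:1 in 2880×1440: fills the width, so the master is 2880.00 × 1205.02.
Second fit — the 2:1 canvas into 3755×2253 spans the width: 3755.00 × 1877.50 (×1.3038 from 2880×1440).
So the master's height is 1205.02 × 1.3038 ≈ 1571.13.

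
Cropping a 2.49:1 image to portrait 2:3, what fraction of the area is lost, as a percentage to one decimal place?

73.2%

The height stays; only width is cut (since portrait 2:3 is narrower than 2.49:1).
Fraction kept = (0.667)/(2.490) ≈ 26.77%, so 73.23% is lost.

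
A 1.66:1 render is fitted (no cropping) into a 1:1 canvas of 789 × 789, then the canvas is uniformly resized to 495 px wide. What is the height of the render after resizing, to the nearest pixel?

298 px

At 789×789 the render is width-limited, so height = 789 / 1.660 ≈ 475.30 px.
Scaling 789 → 495 is ×0.6274, so the height becomes 475.30 × 0.6274 ≈ 298.19 px.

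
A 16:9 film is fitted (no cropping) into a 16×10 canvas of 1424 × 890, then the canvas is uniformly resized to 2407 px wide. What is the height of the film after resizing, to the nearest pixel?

At 1424×890 the film is width-limited, so height = 1424 × 9/16 ≈ 801.00 px.
The frame scales by 2407/1424 = 1.6903; 801.00 × 1.6903 ≈ 1353.94 px.

1354 px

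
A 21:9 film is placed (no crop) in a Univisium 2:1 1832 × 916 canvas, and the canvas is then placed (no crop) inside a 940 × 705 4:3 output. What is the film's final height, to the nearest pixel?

403 px

First fit — 21:9 into 1832×916 spans the width: 1832.00 × 785.14.
Univisium 2:1 in 940×705: fills the width, so the intermediate becomes 940.00 × 470.00 — a scale of ×0.5131.
So the film's height is 785.14 × 0.5131 ≈ 402.86.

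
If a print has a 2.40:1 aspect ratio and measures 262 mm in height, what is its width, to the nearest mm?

629 mm

Width = 262 × 2.400 = 628.80.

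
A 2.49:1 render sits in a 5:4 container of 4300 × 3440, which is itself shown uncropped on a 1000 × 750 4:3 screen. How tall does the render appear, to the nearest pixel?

377 px

2.49:1 in 4300×3440: fills the width, so the render is 4300.00 × 1726.91.
The 5:4 canvas is height-limited in 1000×750, giving 937.50 × 750.00; scale factor 0.2180.
So the render's height is 1726.91 × 0.2180 ≈ 376.51.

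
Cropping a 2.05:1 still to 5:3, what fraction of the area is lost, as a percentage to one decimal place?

5:3 is narrower than 2.05:1, so the crop keeps the full height and trims the width.
Area ratio = (1.667)/(2.050) = 81.30%; the remaining 18.70% is cropped out.

18.7%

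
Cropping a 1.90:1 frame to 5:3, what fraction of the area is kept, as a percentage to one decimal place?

Going from 1.90:1 to 5:3 means cutting width while keeping height.
Area ratio = (1.667)/(1.900) = 87.72% retained.

87.7%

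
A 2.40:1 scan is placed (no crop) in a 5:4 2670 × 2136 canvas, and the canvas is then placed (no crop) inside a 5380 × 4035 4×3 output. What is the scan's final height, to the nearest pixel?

2102 px

Inside the 2670×2136 canvas the scan is width-limited at 2670.00 × 1112.50.
5:4 in 5380×4035: fills the height, so the intermediate becomes 5043.75 × 4035.00 — a scale of ×1.8890.
The scan scales with it: height 1112.50 × 1.8890 ≈ 2101.56.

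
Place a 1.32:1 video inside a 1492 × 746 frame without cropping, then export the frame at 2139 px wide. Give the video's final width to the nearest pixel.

In the 1492×746 frame the video fills the height: width = 746 × 1.320 ≈ 984.72 px.
Resizing to 2139 px wide multiplies everything by 1.4336: 984.72 → 1411.74 px.

1412 px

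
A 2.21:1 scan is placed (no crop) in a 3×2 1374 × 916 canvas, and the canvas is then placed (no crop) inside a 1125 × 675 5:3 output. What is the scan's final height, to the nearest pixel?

458 px

Inside the 1374×916 canvas the scan is width-limited at 1374.00 × 621.72.
3×2 in 1125×675: fills the height, so the intermediate becomes 1012.50 × 675.00 — a scale of ×0.7369.
The scan scales with it: height 621.72 × 0.7369 ≈ 458.14.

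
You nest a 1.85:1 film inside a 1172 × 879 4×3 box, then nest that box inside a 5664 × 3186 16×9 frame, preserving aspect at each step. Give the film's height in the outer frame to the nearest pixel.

First fit — 1.85:1 into 1172×879 spans the width: 1172.00 × 633.51.
Second fit — the 4×3 canvas into 5664×3186 spans the height: 4248.00 × 3186.00 (×3.6246 from 1172×879).
Applying the same ×3.6246: 633.51 → 2296.22.

2296 px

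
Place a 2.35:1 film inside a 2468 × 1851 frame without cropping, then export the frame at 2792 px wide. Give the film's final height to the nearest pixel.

1188 px

Fitted into 2468×1851, the film spans the width; its height is 2468 / 2.350 ≈ 1050.21 px.
Resizing to 2792 px wide multiplies everything by 1.1313: 1050.21 → 1188.09 px.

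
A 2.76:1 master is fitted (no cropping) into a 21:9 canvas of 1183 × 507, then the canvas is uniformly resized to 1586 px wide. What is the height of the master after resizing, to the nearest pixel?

At 1183×507 the master is width-limited, so height = 1183 / 2.760 ≈ 428.62 px.
Resizing to 1586 px wide multiplies everything by 1.3407: 428.62 → 574.64 px.

575 px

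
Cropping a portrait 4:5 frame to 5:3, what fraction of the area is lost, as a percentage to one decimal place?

52.0%

5:3 is wider than portrait 4:5, so the crop keeps the full width and trims the height.
(0.800)/(1.667) ≈ 0.480 of the area survives, leaving 52.00% discarded.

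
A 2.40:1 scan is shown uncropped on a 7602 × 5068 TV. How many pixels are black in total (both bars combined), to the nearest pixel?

14447601 pixels

2.40:1 is wider than 3:2, so it spans the full width.
That makes the image 3167.5000 px tall (7602 / 2.400).
Black = 5068 − 3167.5000 = 1900.5000 px.
That's 1900.5000 × 7602 ≈ 14447601 black pixels.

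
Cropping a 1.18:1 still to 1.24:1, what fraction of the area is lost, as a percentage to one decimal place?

Going from 1.18:1 to 1.24:1 means cutting height while keeping width.
(1.180)/(1.240) ≈ 0.952 of the area survives, leaving 4.84% discarded.

4.8%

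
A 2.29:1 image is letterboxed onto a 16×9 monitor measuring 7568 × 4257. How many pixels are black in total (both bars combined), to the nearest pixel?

7206223 pixels

Since 2.290 > 1.778, the image is width-limited.
That makes the image 3304.8035 px tall (7568 / 2.290).
4257 − 3304.8035 = 952.1965 px of bars.
Across the 7568-px span: 952.1965 × 7568 ≈ 7206223 px.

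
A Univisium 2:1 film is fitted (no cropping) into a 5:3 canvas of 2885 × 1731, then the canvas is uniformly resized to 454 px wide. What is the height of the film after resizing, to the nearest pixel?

227 px

At 2885×1731 the film is width-limited, so height = 2885 × 1/2 ≈ 1442.50 px.
Resizing to 454 px wide multiplies everything by 0.1574: 1442.50 → 227.00 px.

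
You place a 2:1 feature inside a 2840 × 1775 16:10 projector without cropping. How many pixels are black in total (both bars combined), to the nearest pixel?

1008200 pixels

Since 2.000 > 1.600, the feature is width-limited.
Content height = 2840 × 1/2 ≈ 1420.0000 px.
1775 − 1420.0000 = 355.0000 px of bars.
Bar area = 355.0000 × 2840 ≈ 1008200 px.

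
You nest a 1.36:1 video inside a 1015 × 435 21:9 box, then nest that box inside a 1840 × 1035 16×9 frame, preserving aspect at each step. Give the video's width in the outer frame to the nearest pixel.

Inside the 1015×435 canvas the video is height-limited at 591.60 × 435.00.
21:9 in 1840×1035: fills the width, so the intermediate becomes 1840.00 × 788.57 — a scale of ×1.8128.
So the video's width is 591.60 × 1.8128 ≈ 1072.46.

1072 px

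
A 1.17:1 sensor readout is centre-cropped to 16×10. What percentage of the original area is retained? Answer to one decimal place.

73.1%

Going from 1.17:1 to 16×10 means cutting height while keeping width.
Area ratio = (1.170)/(1.600) = 73.12% retained.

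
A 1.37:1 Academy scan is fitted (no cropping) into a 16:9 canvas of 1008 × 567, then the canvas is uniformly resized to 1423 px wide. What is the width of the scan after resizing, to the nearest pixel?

Fitted into 1008×567, the scan spans the height; its width is 567 × 1.370 ≈ 776.79 px.
The frame scales by 1423/1008 = 1.4117; 776.79 × 1.4117 ≈ 1096.60 px.

1097 px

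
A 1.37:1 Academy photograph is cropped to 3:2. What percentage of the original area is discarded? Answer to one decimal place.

Going from 1.37:1 Academy to 3:2 means cutting height while keeping width.
Area ratio = (1.370)/(1.500) = 91.33%; the remaining 8.67% is cropped out.

8.7%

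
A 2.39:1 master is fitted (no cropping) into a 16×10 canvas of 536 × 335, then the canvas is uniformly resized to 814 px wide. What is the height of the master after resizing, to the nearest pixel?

341 px

At 536×335 the master is width-limited, so height = 536 / 2.390 ≈ 224.27 px.
The frame scales by 814/536 = 1.5187; 224.27 × 1.5187 ≈ 340.59 px.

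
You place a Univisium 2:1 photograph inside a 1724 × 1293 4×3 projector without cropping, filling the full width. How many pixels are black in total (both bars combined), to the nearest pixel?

The photograph is 1724 × 1/2 ≈ 862.0000 px tall.
Leftover height: 1293 − 862.0000 = 431.0000 px.
Bar area = 431.0000 × 1724 ≈ 743044 px.

743044 pixels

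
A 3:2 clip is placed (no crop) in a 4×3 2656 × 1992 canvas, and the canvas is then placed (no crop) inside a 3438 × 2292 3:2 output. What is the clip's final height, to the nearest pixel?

2037 px

3:2 in 2656×1992: fills the width, so the clip is 2656.00 × 1770.67.
4×3 in 3438×2292: fills the height, so the intermediate becomes 3056.00 × 2292.00 — a scale of ×1.1506.
So the clip's height is 1770.67 × 1.1506 ≈ 2037.33.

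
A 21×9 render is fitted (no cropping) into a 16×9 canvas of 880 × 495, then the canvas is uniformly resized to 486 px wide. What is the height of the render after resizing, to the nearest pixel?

208 px

Fitted into 880×495, the render spans the width; its height is 880 × 9/21 ≈ 377.14 px.
The frame scales by 486/880 = 0.5523; 377.14 × 0.5523 ≈ 208.29 px.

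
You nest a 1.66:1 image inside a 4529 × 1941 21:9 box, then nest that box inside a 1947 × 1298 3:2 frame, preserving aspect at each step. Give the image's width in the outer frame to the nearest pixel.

1385 px

Inside the 4529×1941 canvas the image is height-limited at 3222.06 × 1941.00.
21:9 in 1947×1298: fills the width, so the intermediate becomes 1947.00 × 834.43 — a scale of ×0.4299.
So the image's width is 3222.06 × 0.4299 ≈ 1385.15.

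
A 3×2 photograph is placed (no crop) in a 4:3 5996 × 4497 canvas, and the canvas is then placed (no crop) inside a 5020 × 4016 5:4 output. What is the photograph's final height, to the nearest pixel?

3×2 in 5996×4497: fills the width, so the photograph is 5996.00 × 3997.33.
4:3 in 5020×4016: fills the width, so the intermediate becomes 5020.00 × 3765.00 — a scale of ×0.8372.
Applying the same ×0.8372: 3997.33 → 3346.67.

3347 px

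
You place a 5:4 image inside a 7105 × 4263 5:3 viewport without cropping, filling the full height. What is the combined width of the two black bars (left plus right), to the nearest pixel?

That makes the image 5328.75 px wide (4263 × 5/4).
7105 − 5328.75 = 1776.25 px of bars.

1776 px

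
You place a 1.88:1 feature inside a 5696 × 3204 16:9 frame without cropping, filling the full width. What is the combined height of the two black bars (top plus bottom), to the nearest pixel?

174 px

Content height = 5696 / 1.880 ≈ 3029.79 px.
Leftover height: 3204 − 3029.79 = 174.21 px.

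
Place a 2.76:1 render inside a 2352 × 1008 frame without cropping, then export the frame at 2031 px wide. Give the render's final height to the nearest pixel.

736 px

In the 2352×1008 frame the render fills the width: height = 2352 / 2.760 ≈ 852.17 px.
The frame scales by 2031/2352 = 0.8635; 852.17 × 0.8635 ≈ 735.87 px.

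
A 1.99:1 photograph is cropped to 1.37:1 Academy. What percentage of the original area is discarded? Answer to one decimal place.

31.2%

Going from 1.99:1 to 1.37:1 Academy means cutting width while keeping height.
Fraction kept = (1.370)/(1.990) ≈ 68.84%, so 31.16% is lost.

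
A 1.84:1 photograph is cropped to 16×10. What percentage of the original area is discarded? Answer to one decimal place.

13.0%

The height stays; only width is cut (since 16×10 is narrower than 1.84:1).
Area ratio = (1.600)/(1.840) = 86.96%; the remaining 13.04% is cropped out.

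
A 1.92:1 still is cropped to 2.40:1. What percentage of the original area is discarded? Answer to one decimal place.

The width stays; only height is cut (since 2.40:1 is wider than 1.92:1).
(1.920)/(2.400) ≈ 0.800 of the area survives, leaving 20.00% discarded.

20.0%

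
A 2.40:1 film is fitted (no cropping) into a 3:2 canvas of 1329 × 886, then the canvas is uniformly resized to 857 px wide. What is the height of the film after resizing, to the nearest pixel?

357 px

Fitted into 1329×886, the film spans the width; its height is 1329 / 2.400 ≈ 553.75 px.
Resizing to 857 px wide multiplies everything by 0.6448: 553.75 → 357.08 px.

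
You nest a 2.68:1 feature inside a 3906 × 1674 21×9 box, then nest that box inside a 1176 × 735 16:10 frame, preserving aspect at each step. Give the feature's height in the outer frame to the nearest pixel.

439 px

First fit — 2.68:1 into 3906×1674 spans the width: 3906.00 × 1457.46.
21×9 in 1176×735: fills the width, so the intermediate becomes 1176.00 × 504.00 — a scale of ×0.3011.
So the feature's height is 1457.46 × 0.3011 ≈ 438.81.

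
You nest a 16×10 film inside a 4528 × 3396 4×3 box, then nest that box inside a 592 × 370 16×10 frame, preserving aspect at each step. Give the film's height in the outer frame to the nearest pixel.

16×10 in 4528×3396: fills the width, so the film is 4528.00 × 2830.00.
4×3 in 592×370: fills the height, so the intermediate becomes 493.33 × 370.00 — a scale of ×0.1090.
Applying the same ×0.1090: 2830.00 → 308.33.

308 px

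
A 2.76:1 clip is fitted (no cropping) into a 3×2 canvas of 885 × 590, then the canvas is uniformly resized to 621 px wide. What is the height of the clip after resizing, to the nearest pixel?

In the 885×590 frame the clip fills the width: height = 885 / 2.760 ≈ 320.65 px.
The frame scales by 621/885 = 0.7017; 320.65 × 0.7017 ≈ 225.00 px.

225 px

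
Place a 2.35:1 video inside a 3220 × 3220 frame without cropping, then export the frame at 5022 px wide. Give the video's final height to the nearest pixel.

At 3220×3220 the video is width-limited, so height = 3220 / 2.350 ≈ 1370.21 px.
The frame scales by 5022/3220 = 1.5596; 1370.21 × 1.5596 ≈ 2137.02 px.

2137 px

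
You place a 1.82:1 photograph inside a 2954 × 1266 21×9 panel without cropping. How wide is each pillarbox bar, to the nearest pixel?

325 px

Since 1.820 < 2.333, the photograph is height-limited.
That makes the image 2304.12 px wide (1266 × 1.820).
Leftover width: 2954 − 2304.12 = 649.88 px → 324.94 each side.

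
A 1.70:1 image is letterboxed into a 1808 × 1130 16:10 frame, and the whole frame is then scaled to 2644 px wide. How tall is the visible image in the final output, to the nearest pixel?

1555 px

At 1808×1130 the image is width-limited, so height = 1808 / 1.700 ≈ 1063.53 px.
Scaling 1808 → 2644 is ×1.4624, so the height becomes 1063.53 × 1.4624 ≈ 1555.29 px.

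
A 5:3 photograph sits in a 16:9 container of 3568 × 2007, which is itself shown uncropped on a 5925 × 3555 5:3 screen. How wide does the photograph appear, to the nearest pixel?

First fit — 5:3 into 3568×2007 spans the height: 3345.00 × 2007.00.
16:9 in 5925×3555: fills the width, so the intermediate becomes 5925.00 × 3332.81 — a scale of ×1.6606.
So the photograph's width is 3345.00 × 1.6606 ≈ 5554.69.

5555 px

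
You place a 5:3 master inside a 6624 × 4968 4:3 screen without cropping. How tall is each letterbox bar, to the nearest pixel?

Since 1.667 > 1.333, the master is width-limited.
The master is 6624 × 3/5 ≈ 3974.40 px tall.
4968 − 3974.40 = 993.60 px of bars (496.80 each).

497 px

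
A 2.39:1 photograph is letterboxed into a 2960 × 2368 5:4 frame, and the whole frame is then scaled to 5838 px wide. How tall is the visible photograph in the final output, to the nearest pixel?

2443 px

Fitted into 2960×2368, the photograph spans the width; its height is 2960 / 2.390 ≈ 1238.49 px.
Resizing to 5838 px wide multiplies everything by 1.9723: 1238.49 → 2442.68 px.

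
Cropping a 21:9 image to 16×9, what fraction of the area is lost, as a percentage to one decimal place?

23.8%

16×9 is narrower than 21:9, so the crop keeps the full height and trims the width.
(1.778)/(2.333) ≈ 0.762 of the area survives, leaving 23.81% discarded.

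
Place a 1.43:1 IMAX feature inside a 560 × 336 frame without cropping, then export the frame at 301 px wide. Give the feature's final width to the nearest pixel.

258 px

In the 560×336 frame the feature fills the height: width = 336 × 1.430 ≈ 480.48 px.
Scaling 560 → 301 is ×0.5375, so the width becomes 480.48 × 0.5375 ≈ 258.26 px.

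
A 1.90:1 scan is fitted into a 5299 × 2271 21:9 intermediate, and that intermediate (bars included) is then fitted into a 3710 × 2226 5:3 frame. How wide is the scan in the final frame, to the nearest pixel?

3021 px

Inside the 5299×2271 canvas the scan is height-limited at 4314.90 × 2271.00.
Second fit — the 21:9 canvas into 3710×2226 spans the width: 3710.00 × 1590.00 (×0.7001 from 5299×2271).
The scan scales with it: width 4314.90 × 0.7001 ≈ 3021.00.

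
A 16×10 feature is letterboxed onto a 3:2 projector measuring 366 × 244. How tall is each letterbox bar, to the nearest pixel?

8 px

16×10 (1.600) > 3:2 (1.500), so the feature fills the width.
Content height = 366 × 10/16 ≈ 228.75 px.
Leftover height: 244 − 228.75 = 15.25 px → 7.62 each side.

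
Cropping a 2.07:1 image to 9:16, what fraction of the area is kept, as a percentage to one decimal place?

27.2%

9:16 is narrower than 2.07:1, so the crop keeps the full height and trims the width.
(0.562)/(2.070) ≈ 0.272 of the area survives.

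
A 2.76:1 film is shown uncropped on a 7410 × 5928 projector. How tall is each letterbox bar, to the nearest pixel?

1622 px

2.76:1 (2.760) > 5:4 (1.250), so the film fills the width.
The film is 7410 / 2.760 ≈ 2684.78 px tall.
Black = 5928 − 2684.78 = 3243.22 px, or 1621.61 per bar.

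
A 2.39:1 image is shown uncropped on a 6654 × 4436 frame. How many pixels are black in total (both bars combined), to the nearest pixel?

10991740 pixels

2.39:1 (2.390) > 3×2 (1.500), so the image fills the width.
Content height = 6654 / 2.390 ≈ 2784.1004 px.
Black = 4436 − 2784.1004 = 1651.8996 px.
That's 1651.8996 × 6654 ≈ 10991740 black pixels.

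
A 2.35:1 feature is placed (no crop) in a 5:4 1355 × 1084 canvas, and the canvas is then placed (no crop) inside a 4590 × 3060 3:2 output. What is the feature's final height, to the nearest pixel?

1628 px

First fit — 2.35:1 into 1355×1084 spans the width: 1355.00 × 576.60.
The 5:4 canvas is height-limited in 4590×3060, giving 3825.00 × 3060.00; scale factor 2.8229.
Applying the same ×2.8229: 576.60 → 1627.66.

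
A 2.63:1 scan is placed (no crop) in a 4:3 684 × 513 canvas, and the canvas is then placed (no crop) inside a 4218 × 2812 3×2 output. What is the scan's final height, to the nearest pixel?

1426 px

2.63:1 in 684×513: fills the width, so the scan is 684.00 × 260.08.
The 4:3 canvas is height-limited in 4218×2812, giving 3749.33 × 2812.00; scale factor 5.4815.
Applying the same ×5.4815: 260.08 → 1425.60.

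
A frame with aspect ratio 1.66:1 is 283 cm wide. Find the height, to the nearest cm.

283 / 1.660 = 170.48.

170 cm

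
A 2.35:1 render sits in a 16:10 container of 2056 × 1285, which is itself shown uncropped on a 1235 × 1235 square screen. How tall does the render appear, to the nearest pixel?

Inside the 2056×1285 canvas the render is width-limited at 2056.00 × 874.89.
The 16:10 canvas is width-limited in 1235×1235, giving 1235.00 × 771.88; scale factor 0.6007.
The render scales with it: height 874.89 × 0.6007 ≈ 525.53.

526 px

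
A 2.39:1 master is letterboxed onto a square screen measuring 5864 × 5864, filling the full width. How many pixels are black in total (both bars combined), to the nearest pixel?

Content height = 5864 / 2.390 ≈ 2453.5565 px.
5864 − 2453.5565 = 3410.4435 px of bars.
That's 3410.4435 × 5864 ≈ 19998841 black pixels.

19998841 pixels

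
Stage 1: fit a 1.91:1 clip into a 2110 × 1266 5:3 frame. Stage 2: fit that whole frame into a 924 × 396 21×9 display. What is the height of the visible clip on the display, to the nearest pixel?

First fit — 1.91:1 into 2110×1266 spans the width: 2110.00 × 1104.71.
5:3 in 924×396: fills the height, so the intermediate becomes 660.00 × 396.00 — a scale of ×0.3128.
So the clip's height is 1104.71 × 0.3128 ≈ 345.55.

346 px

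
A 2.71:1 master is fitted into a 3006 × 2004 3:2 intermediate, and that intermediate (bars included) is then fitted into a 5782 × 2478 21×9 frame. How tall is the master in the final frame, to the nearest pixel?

2.71:1 in 3006×2004: fills the width, so the master is 3006.00 × 1109.23.
3:2 in 5782×2478: fills the height, so the intermediate becomes 3717.00 × 2478.00 — a scale of ×1.2365.
The master scales with it: height 1109.23 × 1.2365 ≈ 1371.59.

1372 px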